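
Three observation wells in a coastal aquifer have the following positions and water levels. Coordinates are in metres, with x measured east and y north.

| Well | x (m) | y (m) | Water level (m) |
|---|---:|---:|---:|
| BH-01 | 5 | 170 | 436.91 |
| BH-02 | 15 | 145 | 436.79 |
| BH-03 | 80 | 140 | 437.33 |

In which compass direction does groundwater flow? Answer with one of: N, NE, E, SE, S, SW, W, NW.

SW

Differences from BH-01: to BH-02 (Δx, Δy, Δh) = (10, -25, -0.12); to BH-03 = (75, -30, +0.42).
Determinant of the coordinate differences = 10·(-30) − 75·(-25) = 1575.
∂h/∂x = [(-0.12)·(-30) − (+0.42)·(-25)] / 1575 = +0.008952
∂h/∂y = [10·(+0.42) − 75·(-0.12)] / 1575 = +0.008381
Flow = −∇h = (-0.008952 east, -0.008381 north), which points southwest.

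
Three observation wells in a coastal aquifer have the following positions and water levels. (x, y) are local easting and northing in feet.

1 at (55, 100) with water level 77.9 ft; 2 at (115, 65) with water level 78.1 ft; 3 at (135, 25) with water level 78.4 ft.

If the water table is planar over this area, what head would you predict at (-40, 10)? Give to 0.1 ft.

Differences from 1: to 2 (Δx, Δy, Δh) = (60, -35, +0.2); to 3 = (80, -75, +0.5).
Determinant of the coordinate differences = 60·(-75) − 80·(-35) = -1700.
∂h/∂x = [(+0.2)·(-75) − (+0.5)·(-35)] / -1700 = -0.001471
∂h/∂y = [60·(+0.5) − 80·(+0.2)] / -1700 = -0.008235
h(-40, 10) = 77.9 + (-0.001471)·(-95) + (-0.008235)·(-90) = 77.9 +0.140 +0.741 = 78.781 ft.

78.8 ft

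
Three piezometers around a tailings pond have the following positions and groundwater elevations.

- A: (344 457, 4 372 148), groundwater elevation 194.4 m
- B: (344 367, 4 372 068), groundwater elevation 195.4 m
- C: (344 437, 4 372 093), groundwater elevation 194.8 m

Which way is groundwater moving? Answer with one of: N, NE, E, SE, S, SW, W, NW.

NE

Differences from A: to B (Δx, Δy, Δh) = (-90, -80, +1.0); to C = (-20, -55, +0.4).
Solve a·Δx + b·Δy = Δh: det = (-90)·(-55) − (-20)·(-80) = 3350.
∂h/∂x = [(+1.0)·(-55) − (+0.4)·(-80)] / 3350 = -0.006866
∂h/∂y = [(-90)·(+0.4) − (-20)·(+1.0)] / 3350 = -0.004776
Flow = −∇h = (+0.006866 east, +0.004776 north), which points northeast.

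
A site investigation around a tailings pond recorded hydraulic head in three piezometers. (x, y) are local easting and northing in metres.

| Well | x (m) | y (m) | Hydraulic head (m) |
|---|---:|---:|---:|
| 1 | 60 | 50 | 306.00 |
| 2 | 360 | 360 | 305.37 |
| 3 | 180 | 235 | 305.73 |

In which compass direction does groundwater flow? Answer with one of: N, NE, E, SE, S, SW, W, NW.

With h = a·x + b·y + c and 1 as origin, the differences give:
  300·a + 310·b = -0.63
  120·a + 185·b = -0.27
Eliminate b (×185 and ×310, subtract): 18300·a = -32.850 → a = ∂h/∂x = -0.001795
Back-substitute: b = ∂h/∂y = -0.0002951.
Flow = −∇h = (+0.001795 east, +0.0002951 north), which points east.

E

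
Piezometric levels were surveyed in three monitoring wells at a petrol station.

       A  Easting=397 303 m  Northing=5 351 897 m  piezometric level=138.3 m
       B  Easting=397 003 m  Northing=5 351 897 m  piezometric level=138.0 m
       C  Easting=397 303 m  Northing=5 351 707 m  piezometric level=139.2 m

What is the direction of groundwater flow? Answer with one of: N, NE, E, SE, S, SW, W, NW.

∂h/∂x = (138.0 − 138.3) / (397003 − 397303) = +0.001000
∂h/∂y = (139.2 − 138.3) / (5351707 − 5351897) = -0.004737
Flow = −∇h = (-0.001000 east, +0.004737 north), which points north.

N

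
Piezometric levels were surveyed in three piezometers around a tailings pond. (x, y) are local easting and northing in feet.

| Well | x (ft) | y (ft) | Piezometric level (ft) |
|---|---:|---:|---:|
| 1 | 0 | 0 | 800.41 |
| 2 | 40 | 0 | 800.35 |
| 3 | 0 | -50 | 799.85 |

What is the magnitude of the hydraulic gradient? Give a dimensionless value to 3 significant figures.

∂h/∂x = (800.35 − 800.41) / (40 − 0) = -0.001500
∂h/∂y = (799.85 − 800.41) / (-50 − 0) = +0.01120
|∇h| = √(-0.001500² + 0.01120²) = 0.0113

0.0113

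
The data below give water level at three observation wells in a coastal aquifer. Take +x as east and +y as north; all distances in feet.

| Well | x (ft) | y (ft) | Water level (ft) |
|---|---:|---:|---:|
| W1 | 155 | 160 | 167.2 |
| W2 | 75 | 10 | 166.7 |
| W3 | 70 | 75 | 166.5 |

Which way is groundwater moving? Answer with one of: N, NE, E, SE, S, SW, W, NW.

W

With h = a·x + b·y + c and W1 as origin, the differences give:
  (-80)·a + (-150)·b = -0.5
  (-85)·a + (-85)·b = -0.7
Eliminate b (×(-85) and ×(-150), subtract): -5950·a = -62.50 → a = ∂h/∂x = +0.01050
Back-substitute: b = ∂h/∂y = -0.002269.
Flow = −∇h = (-0.01050 east, +0.002269 north), which points west.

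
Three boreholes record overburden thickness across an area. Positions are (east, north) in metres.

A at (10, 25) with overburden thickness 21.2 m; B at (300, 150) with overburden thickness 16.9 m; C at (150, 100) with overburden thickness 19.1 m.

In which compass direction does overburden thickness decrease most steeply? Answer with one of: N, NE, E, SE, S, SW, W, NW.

Differences from A: to B (Δx, Δy, Δh) = (290, 125, -4.3); to C = (140, 75, -2.1).
Solve a·Δx + b·Δy = Δd: det = 290·75 − 140·125 = 4250.
∂d/∂x = [(-4.3)·75 − (-2.1)·125] / 4250 = -0.01412
∂d/∂y = [290·(-2.1) − 140·(-4.3)] / 4250 = -0.001647
Steepest decrease is along −∇f = (+0.01412 E, +0.001647 N) → east.

E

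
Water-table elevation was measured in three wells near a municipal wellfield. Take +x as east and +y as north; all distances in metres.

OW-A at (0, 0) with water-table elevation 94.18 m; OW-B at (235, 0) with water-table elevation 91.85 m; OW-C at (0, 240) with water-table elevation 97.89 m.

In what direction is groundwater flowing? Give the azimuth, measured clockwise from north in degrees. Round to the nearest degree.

∂h/∂x = (91.85 − 94.18) / (235 − 0) = -0.009915
∂h/∂y = (97.89 − 94.18) / (240 − 0) = +0.01546
Flow direction (−∇h) has components (+0.009915 E, -0.01546 N).
Azimuth = atan2(E, N) = atan2(+0.009915, -0.01546) = 147.3° ≈ 147°.

147°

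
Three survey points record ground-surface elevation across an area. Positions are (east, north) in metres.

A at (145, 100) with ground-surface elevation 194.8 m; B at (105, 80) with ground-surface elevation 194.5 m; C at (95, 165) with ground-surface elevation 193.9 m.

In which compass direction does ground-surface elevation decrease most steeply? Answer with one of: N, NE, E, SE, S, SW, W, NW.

With z = a·x + b·y + c and A as origin, the differences give:
  (-40)·a + (-20)·b = -0.3
  (-50)·a + 65·b = -0.9
Eliminate b (×65 and ×(-20), subtract): -3600·a = -37.50 → a = ∂z/∂x = +0.01042
Back-substitute: b = ∂z/∂y = -0.005833.
Steepest decrease is along −∇f = (-0.01042 E, +0.005833 N) → northwest.

NW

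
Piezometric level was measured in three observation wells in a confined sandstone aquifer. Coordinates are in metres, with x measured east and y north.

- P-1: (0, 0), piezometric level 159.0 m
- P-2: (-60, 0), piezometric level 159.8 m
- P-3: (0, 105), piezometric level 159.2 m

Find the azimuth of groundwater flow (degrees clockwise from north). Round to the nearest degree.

∂h/∂x = (159.8 − 159.0) / (-60 − 0) = -0.01333
∂h/∂y = (159.2 − 159.0) / (105 − 0) = +0.001905
Flow direction (−∇h) has components (+0.01333 E, -0.001905 N).
Azimuth = atan2(E, N) = atan2(+0.01333, -0.001905) = 98.1° ≈ 098°.

098°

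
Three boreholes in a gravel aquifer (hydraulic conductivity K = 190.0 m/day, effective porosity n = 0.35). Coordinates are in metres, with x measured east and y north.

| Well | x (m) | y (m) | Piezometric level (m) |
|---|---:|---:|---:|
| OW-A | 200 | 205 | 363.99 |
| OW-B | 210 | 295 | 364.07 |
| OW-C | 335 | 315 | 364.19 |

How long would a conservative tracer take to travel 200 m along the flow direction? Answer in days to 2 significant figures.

320 days

With h = a·x + b·y + c and OW-A as origin, the differences give:
  10·a + 90·b = +0.08
  135·a + 110·b = +0.20
Eliminate b (×110 and ×90, subtract): -11050·a = -9.200 → a = ∂h/∂x = +0.0008326
Back-substitute: b = ∂h/∂y = +0.0007964.
|∇h| = √(0.0008326² + 0.0007964²) = 0.001152
Seepage velocity v = K·i/n = 190.0 × 0.001152 / 0.35 = 0.6254 m/day.
t = 200 / 0.6254 = 319.8 days.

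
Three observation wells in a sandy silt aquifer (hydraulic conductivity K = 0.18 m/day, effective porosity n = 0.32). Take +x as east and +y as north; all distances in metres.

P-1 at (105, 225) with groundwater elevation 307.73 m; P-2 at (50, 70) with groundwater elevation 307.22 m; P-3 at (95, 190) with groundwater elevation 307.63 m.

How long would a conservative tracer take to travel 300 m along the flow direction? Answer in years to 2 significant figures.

Three-point gradient (reference P-1): Δ to P-2 = (-55, -155, -0.51), Δ to P-3 = (-10, -35, -0.10).
∂h/∂x = +0.006267, ∂h/∂y = +0.001067 (det = 375).
|∇h| = √(0.006267² + 0.001067²) = 0.006357
Seepage velocity v = K·i/n = 0.18 × 0.006357 / 0.32 = 0.003576 m/day.
t = 300 / 0.003576 = 8.389e+04 days = 230 years.

230 years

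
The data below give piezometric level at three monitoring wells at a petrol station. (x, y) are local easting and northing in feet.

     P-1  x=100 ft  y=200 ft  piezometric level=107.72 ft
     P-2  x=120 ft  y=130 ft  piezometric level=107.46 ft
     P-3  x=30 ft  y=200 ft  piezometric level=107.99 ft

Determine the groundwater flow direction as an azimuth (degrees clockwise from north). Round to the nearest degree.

Differences from P-1: to P-2 (Δx, Δy, Δh) = (20, -70, -0.26); to P-3 = (-70, 0, +0.27).
Determinant of the coordinate differences = 20·0 − (-70)·(-70) = -4900.
∂h/∂x = [(-0.26)·0 − (+0.27)·(-70)] / -4900 = -0.003857
∂h/∂y = [20·(+0.27) − (-70)·(-0.26)] / -4900 = +0.002612
Flow direction (−∇h) has components (+0.003857 E, -0.002612 N).
Azimuth = atan2(E, N) = atan2(+0.003857, -0.002612) = 124.1° ≈ 124°.

124°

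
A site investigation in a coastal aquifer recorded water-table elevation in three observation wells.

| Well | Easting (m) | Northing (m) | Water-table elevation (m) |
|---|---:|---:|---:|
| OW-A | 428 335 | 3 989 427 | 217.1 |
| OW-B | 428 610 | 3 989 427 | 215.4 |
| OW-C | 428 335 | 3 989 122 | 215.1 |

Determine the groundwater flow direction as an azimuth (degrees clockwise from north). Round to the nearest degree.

∂h/∂x = (215.4 − 217.1) / (428610 − 428335) = -0.006182
∂h/∂y = (215.1 − 217.1) / (3989122 − 3989427) = +0.006557
Flow direction (−∇h) has components (+0.006182 E, -0.006557 N).
Azimuth = atan2(E, N) = atan2(+0.006182, -0.006557) = 136.7° ≈ 137°.

137°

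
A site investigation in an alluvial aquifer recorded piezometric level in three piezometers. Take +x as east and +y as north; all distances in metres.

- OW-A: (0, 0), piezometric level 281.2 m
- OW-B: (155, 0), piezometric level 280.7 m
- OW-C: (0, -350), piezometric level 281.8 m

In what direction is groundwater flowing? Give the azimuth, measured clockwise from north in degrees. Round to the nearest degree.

062°

∂h/∂x = (280.7 − 281.2) / (155 − 0) = -0.003226
∂h/∂y = (281.8 − 281.2) / (-350 − 0) = -0.001714
Flow direction (−∇h) has components (+0.003226 E, +0.001714 N).
Azimuth = atan2(E, N) = atan2(+0.003226, +0.001714) = 62.0° ≈ 062°.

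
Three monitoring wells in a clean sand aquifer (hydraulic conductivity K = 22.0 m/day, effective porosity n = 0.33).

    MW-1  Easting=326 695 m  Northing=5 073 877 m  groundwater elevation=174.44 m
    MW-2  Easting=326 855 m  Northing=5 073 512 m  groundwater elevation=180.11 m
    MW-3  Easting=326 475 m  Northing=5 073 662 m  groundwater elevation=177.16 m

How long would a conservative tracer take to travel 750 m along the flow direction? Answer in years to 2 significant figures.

Taking MW-1 as reference: MW-2−MW-1 = (160, -365, +5.67); MW-3−MW-1 = (-220, -215, +2.72).
Solve a·Δx + b·Δy = Δh: det = 160·(-215) − (-220)·(-365) = -114700.
∂h/∂x = [(+5.67)·(-215) − (+2.72)·(-365)] / -114700 = +0.001973
∂h/∂y = [160·(+2.72) − (-220)·(+5.67)] / -114700 = -0.01467
|∇h| = √(0.001973² + -0.01467²) = 0.0148
Seepage velocity v = K·i/n = 22.0 × 0.0148 / 0.33 = 0.9867 m/day.
t = 750 / 0.9867 = 760.1 days = 2.08 years.

2.1 years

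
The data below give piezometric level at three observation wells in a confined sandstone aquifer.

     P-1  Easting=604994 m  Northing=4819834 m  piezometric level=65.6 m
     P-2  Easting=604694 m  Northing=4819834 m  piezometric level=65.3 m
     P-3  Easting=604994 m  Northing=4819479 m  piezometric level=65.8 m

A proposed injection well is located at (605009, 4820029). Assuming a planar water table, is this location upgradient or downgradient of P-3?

downgradient

∂h/∂x = (65.3 − 65.6) / (604694 − 604994) = +0.0010000
∂h/∂y = (65.8 − 65.6) / (4819479 − 4819834) = -0.0005634
Head at (605009, 4820029) = 65.6 + (+0.0010000)·(15) + (-0.0005634)·(195) = 65.51 m.
That is lower than the 65.8 m at P-3, so the point is downgradient.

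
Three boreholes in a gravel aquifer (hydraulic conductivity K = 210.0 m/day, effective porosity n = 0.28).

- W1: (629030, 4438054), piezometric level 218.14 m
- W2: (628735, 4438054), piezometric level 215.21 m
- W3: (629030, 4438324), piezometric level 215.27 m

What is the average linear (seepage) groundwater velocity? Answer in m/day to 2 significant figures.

∂h/∂x = (215.21 − 218.14) / (628735 − 629030) = +0.009932
∂h/∂y = (215.27 − 218.14) / (4438324 − 4438054) = -0.01063
|∇h| = √(0.009932² + -0.01063²) = 0.01455
Seepage velocity v = K·i/n = 210.0 × 0.01455 / 0.28 = 10.91 m/day.

11 m/day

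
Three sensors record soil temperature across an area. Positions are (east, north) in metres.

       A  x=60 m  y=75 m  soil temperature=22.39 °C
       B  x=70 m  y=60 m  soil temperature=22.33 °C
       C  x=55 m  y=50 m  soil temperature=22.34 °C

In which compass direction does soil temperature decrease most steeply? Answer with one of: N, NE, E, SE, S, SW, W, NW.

Differences from A: to B (Δx, Δy, Δh) = (10, -15, -0.06); to C = (-5, -25, -0.05).
Solve a·Δx + b·Δy = ΔT: det = 10·(-25) − (-5)·(-15) = -325.
∂T/∂x = [(-0.06)·(-25) − (-0.05)·(-15)] / -325 = -0.002308
∂T/∂y = [10·(-0.05) − (-5)·(-0.06)] / -325 = +0.002462
Steepest decrease is along −∇f = (+0.002308 E, -0.002462 N) → southeast.

SE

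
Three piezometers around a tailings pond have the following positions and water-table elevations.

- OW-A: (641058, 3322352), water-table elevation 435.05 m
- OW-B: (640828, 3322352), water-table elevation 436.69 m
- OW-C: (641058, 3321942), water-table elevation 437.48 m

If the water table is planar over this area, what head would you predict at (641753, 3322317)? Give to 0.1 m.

∂h/∂x = (436.69 − 435.05) / (640828 − 641058) = -0.007130
∂h/∂y = (437.48 − 435.05) / (3321942 − 3322352) = -0.005927
h(641753, 3322317) = 435.05 + (-0.007130)·(695) + (-0.005927)·(-35) = 435.05 -4.956 +0.207 = 430.302 m.

430.3 m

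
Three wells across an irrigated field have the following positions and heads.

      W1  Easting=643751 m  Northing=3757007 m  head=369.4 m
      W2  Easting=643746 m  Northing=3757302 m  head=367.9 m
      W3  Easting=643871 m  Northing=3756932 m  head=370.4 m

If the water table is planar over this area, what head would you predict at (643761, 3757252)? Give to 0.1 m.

368.2 m

With h = a·x + b·y + c and W1 as origin, the differences give:
  (-5)·a + 295·b = -1.5
  120·a + (-75)·b = +1.0
Eliminate b (×(-75) and ×295, subtract): -35025·a = -182.50 → a = ∂h/∂x = +0.005211
Back-substitute: b = ∂h/∂y = -0.004996.
h(643761, 3757252) = 369.4 + (+0.005211)·(10) + (-0.004996)·(245) = 369.4 +0.052 -1.224 = 368.228 m.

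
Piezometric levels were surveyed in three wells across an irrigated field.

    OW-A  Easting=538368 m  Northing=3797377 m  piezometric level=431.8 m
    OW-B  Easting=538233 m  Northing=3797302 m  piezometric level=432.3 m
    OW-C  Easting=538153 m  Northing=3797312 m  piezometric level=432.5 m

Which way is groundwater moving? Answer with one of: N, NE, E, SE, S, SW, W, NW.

With h = a·x + b·y + c and OW-A as origin, the differences give:
  (-135)·a + (-75)·b = +0.5
  (-215)·a + (-65)·b = +0.7
Eliminate b (×(-65) and ×(-75), subtract): -7350·a = 20.00 → a = ∂h/∂x = -0.002721
Back-substitute: b = ∂h/∂y = -0.001769.
Flow = −∇h = (+0.002721 east, +0.001769 north), which points northeast.

NE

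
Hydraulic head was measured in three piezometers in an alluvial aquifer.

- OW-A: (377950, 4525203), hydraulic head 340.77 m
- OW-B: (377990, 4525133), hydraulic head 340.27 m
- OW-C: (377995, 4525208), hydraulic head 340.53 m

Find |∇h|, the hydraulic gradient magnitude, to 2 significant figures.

With h = a·x + b·y + c and OW-A as origin, the differences give:
  40·a + (-70)·b = -0.50
  45·a + 5·b = -0.24
Eliminate b (×5 and ×(-70), subtract): 3350·a = -19.300 → a = ∂h/∂x = -0.005761
Back-substitute: b = ∂h/∂y = +0.003851.
|∇h| = √(-0.005761² + 0.003851²) = 0.00693

0.0069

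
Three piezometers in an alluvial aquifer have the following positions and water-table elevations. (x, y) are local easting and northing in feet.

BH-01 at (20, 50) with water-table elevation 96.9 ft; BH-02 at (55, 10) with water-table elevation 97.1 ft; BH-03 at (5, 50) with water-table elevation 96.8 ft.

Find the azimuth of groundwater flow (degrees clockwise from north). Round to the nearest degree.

Differences from BH-01: to BH-02 (Δx, Δy, Δh) = (35, -40, +0.2); to BH-03 = (-15, 0, -0.1).
Solve a·Δx + b·Δy = Δh: det = 35·0 − (-15)·(-40) = -600.
∂h/∂x = [(+0.2)·0 − (-0.1)·(-40)] / -600 = +0.006667
∂h/∂y = [35·(-0.1) − (-15)·(+0.2)] / -600 = +0.0008333
Flow direction (−∇h) has components (-0.006667 E, -0.0008333 N).
Azimuth = atan2(E, N) = atan2(-0.006667, -0.0008333) = 262.9° ≈ 263°.

263°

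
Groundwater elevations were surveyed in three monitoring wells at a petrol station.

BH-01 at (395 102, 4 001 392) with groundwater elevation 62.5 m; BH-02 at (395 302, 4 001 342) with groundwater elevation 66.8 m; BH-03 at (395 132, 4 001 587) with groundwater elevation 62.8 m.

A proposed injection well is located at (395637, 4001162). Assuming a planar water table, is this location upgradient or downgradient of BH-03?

upgradient

Taking BH-01 as reference: BH-02−BH-01 = (200, -50, +4.3); BH-03−BH-01 = (30, 195, +0.3).
Solve a·Δx + b·Δy = Δh: det = 200·195 − 30·(-50) = 40500.
∂h/∂x = [(+4.3)·195 − (+0.3)·(-50)] / 40500 = +0.02107
∂h/∂y = [200·(+0.3) − 30·(+4.3)] / 40500 = -0.001704
Head at (395637, 4001162) = 62.5 + (+0.02107)·(535) + (-0.001704)·(-230) = 74.17 m.
That is higher than the 62.8 m at BH-03, so the point is upgradient.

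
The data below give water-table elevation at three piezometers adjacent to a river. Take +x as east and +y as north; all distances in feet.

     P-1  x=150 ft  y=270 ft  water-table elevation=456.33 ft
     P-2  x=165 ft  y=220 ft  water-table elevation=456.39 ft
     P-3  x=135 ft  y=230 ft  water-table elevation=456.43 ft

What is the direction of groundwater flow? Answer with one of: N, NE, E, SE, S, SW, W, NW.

Taking P-1 as reference: P-2−P-1 = (15, -50, +0.06); P-3−P-1 = (-15, -40, +0.10).
Solve a·Δx + b·Δy = Δh: det = 15·(-40) − (-15)·(-50) = -1350.
∂h/∂x = [(+0.06)·(-40) − (+0.10)·(-50)] / -1350 = -0.001926
∂h/∂y = [15·(+0.10) − (-15)·(+0.06)] / -1350 = -0.001778
Flow = −∇h = (+0.001926 east, +0.001778 north), which points northeast.

NE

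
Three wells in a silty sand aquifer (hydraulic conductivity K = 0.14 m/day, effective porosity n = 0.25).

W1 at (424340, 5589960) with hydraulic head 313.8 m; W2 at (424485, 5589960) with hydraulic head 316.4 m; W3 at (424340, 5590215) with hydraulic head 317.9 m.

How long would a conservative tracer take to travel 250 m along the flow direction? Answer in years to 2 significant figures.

51 years

∂h/∂x = (316.4 − 313.8) / (424485 − 424340) = +0.01793
∂h/∂y = (317.9 − 313.8) / (5590215 − 5589960) = +0.01608
|∇h| = √(0.01793² + 0.01608²) = 0.02408
Seepage velocity v = K·i/n = 0.14 × 0.02408 / 0.25 = 0.01348 m/day.
t = 250 / 0.01348 = 1.855e+04 days = 50.8 years.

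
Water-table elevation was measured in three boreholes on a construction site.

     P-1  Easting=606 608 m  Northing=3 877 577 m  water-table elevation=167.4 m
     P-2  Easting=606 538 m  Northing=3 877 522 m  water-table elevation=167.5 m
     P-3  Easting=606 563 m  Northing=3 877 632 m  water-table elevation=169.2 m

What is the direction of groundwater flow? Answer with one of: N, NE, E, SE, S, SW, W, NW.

SE

Differences from P-1: to P-2 (Δx, Δy, Δh) = (-70, -55, +0.1); to P-3 = (-45, 55, +1.8).
Determinant of the coordinate differences = (-70)·55 − (-45)·(-55) = -6325.
∂h/∂x = [(+0.1)·55 − (+1.8)·(-55)] / -6325 = -0.01652
∂h/∂y = [(-70)·(+1.8) − (-45)·(+0.1)] / -6325 = +0.01921
Flow = −∇h = (+0.01652 east, -0.01921 north), which points southeast.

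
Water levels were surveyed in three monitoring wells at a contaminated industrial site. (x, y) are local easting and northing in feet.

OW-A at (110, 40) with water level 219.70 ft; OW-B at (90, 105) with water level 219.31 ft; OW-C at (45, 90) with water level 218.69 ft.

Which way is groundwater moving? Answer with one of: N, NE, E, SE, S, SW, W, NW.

W

With h = a·x + b·y + c and OW-A as origin, the differences give:
  (-20)·a + 65·b = -0.39
  (-65)·a + 50·b = -1.01
Eliminate b (×50 and ×65, subtract): 3225·a = 46.150 → a = ∂h/∂x = +0.01431
Back-substitute: b = ∂h/∂y = -0.001597.
Flow = −∇h = (-0.01431 east, +0.001597 north), which points west.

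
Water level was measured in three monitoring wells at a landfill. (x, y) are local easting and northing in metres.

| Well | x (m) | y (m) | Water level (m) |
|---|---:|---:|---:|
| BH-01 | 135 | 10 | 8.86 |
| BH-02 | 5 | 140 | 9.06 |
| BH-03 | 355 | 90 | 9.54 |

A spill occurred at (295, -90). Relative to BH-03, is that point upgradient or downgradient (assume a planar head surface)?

downgradient

Taking BH-01 as reference: BH-02−BH-01 = (-130, 130, +0.20); BH-03−BH-01 = (220, 80, +0.68).
Determinant of the coordinate differences = (-130)·80 − 220·130 = -39000.
∂h/∂x = [(+0.20)·80 − (+0.68)·130] / -39000 = +0.001856
∂h/∂y = [(-130)·(+0.68) − 220·(+0.20)] / -39000 = +0.003395
Head at (295, -90) = 8.86 + (+0.001856)·(160) + (+0.003395)·(-100) = 8.82 m.
That is lower than the 9.54 m at BH-03, so the point is downgradient.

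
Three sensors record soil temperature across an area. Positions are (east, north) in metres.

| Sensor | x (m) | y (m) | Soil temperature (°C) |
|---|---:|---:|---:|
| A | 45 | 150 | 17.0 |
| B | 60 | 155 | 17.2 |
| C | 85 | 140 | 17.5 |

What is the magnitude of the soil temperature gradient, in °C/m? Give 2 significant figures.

Differences from A: to B (Δx, Δy, Δh) = (15, 5, +0.2); to C = (40, -10, +0.5).
Solve a·Δx + b·Δy = ΔT: det = 15·(-10) − 40·5 = -350.
∂T/∂x = [(+0.2)·(-10) − (+0.5)·5] / -350 = +0.01286
∂T/∂y = [15·(+0.5) − 40·(+0.2)] / -350 = +0.001429
|∇f| = √(0.01286² + 0.001429²) = 0.01294 °C/m

0.013 °C/m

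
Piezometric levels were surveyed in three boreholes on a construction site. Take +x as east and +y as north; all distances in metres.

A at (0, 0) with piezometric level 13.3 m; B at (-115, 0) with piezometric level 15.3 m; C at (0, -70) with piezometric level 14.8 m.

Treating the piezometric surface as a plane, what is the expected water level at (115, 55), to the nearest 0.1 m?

∂h/∂x = (15.3 − 13.3) / (-115 − 0) = -0.01739
∂h/∂y = (14.8 − 13.3) / (-70 − 0) = -0.02143
h(115, 55) = 13.3 + (-0.01739)·(115) + (-0.02143)·(55) = 13.3 -2.000 -1.179 = 10.121 m.

10.1 m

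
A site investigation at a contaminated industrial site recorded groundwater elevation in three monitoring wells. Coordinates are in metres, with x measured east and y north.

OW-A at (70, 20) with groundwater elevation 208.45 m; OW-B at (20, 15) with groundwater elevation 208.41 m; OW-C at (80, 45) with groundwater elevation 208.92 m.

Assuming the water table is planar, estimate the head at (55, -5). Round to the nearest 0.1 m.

208.0 m

With h = a·x + b·y + c and OW-A as origin, the differences give:
  (-50)·a + (-5)·b = -0.04
  10·a + 25·b = +0.47
Eliminate b (×25 and ×(-5), subtract): -1200·a = 1.350 → a = ∂h/∂x = -0.001125
Back-substitute: b = ∂h/∂y = +0.01925.
h(55, -5) = 208.45 + (-0.001125)·(-15) + (+0.01925)·(-25) = 208.45 +0.017 -0.481 = 207.986 m.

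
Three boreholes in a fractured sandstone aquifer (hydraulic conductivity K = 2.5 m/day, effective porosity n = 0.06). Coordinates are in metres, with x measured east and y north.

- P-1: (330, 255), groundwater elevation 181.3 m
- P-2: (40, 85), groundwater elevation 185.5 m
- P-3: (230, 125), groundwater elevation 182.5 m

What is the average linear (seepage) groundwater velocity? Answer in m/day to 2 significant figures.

0.70 m/day

Taking P-1 as reference: P-2−P-1 = (-290, -170, +4.2); P-3−P-1 = (-100, -130, +1.2).
Solve a·Δx + b·Δy = Δh: det = (-290)·(-130) − (-100)·(-170) = 20700.
∂h/∂x = [(+4.2)·(-130) − (+1.2)·(-170)] / 20700 = -0.01652
∂h/∂y = [(-290)·(+1.2) − (-100)·(+4.2)] / 20700 = +0.003478
|∇h| = √(-0.01652² + 0.003478²) = 0.01688
Seepage velocity v = K·i/n = 2.5 × 0.01688 / 0.06 = 0.7033 m/day.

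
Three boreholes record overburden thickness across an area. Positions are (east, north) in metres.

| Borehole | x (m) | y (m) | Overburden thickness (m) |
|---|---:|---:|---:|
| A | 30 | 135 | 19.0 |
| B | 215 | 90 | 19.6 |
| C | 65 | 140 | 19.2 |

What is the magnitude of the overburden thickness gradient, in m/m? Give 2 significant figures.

Three-point gradient (reference A): Δ to B = (185, -45, +0.6), Δ to C = (35, 5, +0.2).
∂d/∂x = +0.004800, ∂d/∂y = +0.006400 (det = 2500).
|∇f| = √(0.004800² + 0.006400²) = 0.008 m/m

0.0080 m/m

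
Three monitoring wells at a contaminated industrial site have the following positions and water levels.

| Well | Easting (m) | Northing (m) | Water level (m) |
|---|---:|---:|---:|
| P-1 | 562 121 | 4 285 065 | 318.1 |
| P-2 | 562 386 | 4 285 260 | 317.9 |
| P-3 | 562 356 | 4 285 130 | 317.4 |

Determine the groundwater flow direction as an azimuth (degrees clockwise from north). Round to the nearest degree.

138°

Differences from P-1: to P-2 (Δx, Δy, Δh) = (265, 195, -0.2); to P-3 = (235, 65, -0.7).
Solve a·Δx + b·Δy = Δh: det = 265·65 − 235·195 = -28600.
∂h/∂x = [(-0.2)·65 − (-0.7)·195] / -28600 = -0.004318
∂h/∂y = [265·(-0.7) − 235·(-0.2)] / -28600 = +0.004843
Flow direction (−∇h) has components (+0.004318 E, -0.004843 N).
Azimuth = atan2(E, N) = atan2(+0.004318, -0.004843) = 138.3° ≈ 138°.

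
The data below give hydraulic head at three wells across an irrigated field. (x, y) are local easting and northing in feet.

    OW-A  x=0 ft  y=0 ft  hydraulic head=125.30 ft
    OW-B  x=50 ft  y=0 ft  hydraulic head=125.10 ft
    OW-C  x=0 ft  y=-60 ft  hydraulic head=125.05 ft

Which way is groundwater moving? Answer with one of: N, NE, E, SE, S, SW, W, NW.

∂h/∂x = (125.10 − 125.30) / (50 − 0) = -0.004000
∂h/∂y = (125.05 − 125.30) / (-60 − 0) = +0.004167
Flow = −∇h = (+0.004000 east, -0.004167 north), which points southeast.

SE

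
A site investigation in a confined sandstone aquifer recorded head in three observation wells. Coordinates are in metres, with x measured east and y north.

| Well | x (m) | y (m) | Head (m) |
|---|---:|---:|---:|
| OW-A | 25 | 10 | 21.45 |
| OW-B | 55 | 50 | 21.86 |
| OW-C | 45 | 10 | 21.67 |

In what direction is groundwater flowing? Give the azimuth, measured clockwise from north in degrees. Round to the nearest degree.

With h = a·x + b·y + c and OW-A as origin, the differences give:
  30·a + 40·b = +0.41
  20·a + 0·b = +0.22
Eliminate b (×0 and ×40, subtract): -800·a = -8.800 → a = ∂h/∂x = +0.01100
Back-substitute: b = ∂h/∂y = +0.002000.
Flow direction (−∇h) has components (-0.01100 E, -0.002000 N).
Azimuth = atan2(E, N) = atan2(-0.01100, -0.002000) = 259.7° ≈ 260°.

260°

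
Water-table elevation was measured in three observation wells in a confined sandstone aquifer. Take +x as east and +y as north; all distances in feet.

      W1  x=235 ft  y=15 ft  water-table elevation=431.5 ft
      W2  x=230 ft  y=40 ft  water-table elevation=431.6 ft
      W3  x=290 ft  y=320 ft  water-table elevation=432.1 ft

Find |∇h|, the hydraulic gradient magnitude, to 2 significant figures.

With h = a·x + b·y + c and W1 as origin, the differences give:
  (-5)·a + 25·b = +0.1
  55·a + 305·b = +0.6
Eliminate b (×305 and ×25, subtract): -2900·a = 15.50 → a = ∂h/∂x = -0.005345
Back-substitute: b = ∂h/∂y = +0.002931.
|∇h| = √(-0.005345² + 0.002931²) = 0.006096

0.0061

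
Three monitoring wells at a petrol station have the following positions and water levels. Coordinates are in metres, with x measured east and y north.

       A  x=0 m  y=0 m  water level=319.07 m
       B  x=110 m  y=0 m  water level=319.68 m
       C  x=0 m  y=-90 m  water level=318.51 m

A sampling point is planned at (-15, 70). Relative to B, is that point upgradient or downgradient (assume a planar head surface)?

downgradient

∂h/∂x = (319.68 − 319.07) / (110 − 0) = +0.005545
∂h/∂y = (318.51 − 319.07) / (-90 − 0) = +0.006222
Head at (-15, 70) = 319.07 + (+0.005545)·(-15) + (+0.006222)·(70) = 319.42 m.
That is lower than the 319.68 m at B, so the point is downgradient.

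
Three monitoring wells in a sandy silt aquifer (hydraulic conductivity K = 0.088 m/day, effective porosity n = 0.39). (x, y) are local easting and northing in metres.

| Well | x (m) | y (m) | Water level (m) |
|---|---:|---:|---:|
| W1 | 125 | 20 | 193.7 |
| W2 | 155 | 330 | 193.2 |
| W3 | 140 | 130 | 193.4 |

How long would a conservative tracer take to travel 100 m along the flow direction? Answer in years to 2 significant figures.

43 years

Three-point gradient (reference W1): Δ to W2 = (30, 310, -0.5), Δ to W3 = (15, 110, -0.3).
∂h/∂x = -0.02815, ∂h/∂y = +0.001111 (det = -1350).
|∇h| = √(-0.02815² + 0.001111²) = 0.02817
Seepage velocity v = K·i/n = 0.088 × 0.02817 / 0.39 = 0.006356 m/day.
t = 100 / 0.006356 = 1.573e+04 days = 43.1 years.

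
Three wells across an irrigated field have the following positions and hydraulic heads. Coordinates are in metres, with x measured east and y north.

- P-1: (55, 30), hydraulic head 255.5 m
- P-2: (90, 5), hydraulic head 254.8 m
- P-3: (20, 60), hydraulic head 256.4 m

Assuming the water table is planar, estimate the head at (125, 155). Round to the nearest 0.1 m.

261.1 m

Taking P-1 as reference: P-2−P-1 = (35, -25, -0.7); P-3−P-1 = (-35, 30, +0.9).
Determinant of the coordinate differences = 35·30 − (-35)·(-25) = 175.
∂h/∂x = [(-0.7)·30 − (+0.9)·(-25)] / 175 = +0.008571
∂h/∂y = [35·(+0.9) − (-35)·(-0.7)] / 175 = +0.04000
h(125, 155) = 255.5 + (+0.008571)·(70) + (+0.04000)·(125) = 255.5 +0.600 +5.000 = 261.100 m.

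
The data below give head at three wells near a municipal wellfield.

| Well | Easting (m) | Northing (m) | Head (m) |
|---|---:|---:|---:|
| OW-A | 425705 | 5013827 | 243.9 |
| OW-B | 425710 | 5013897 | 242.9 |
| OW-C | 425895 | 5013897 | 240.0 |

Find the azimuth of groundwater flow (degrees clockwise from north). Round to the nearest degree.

Differences from OW-A: to OW-B (Δx, Δy, Δh) = (5, 70, -1.0); to OW-C = (190, 70, -3.9).
Determinant of the coordinate differences = 5·70 − 190·70 = -12950.
∂h/∂x = [(-1.0)·70 − (-3.9)·70] / -12950 = -0.01568
∂h/∂y = [5·(-3.9) − 190·(-1.0)] / -12950 = -0.01317
Flow direction (−∇h) has components (+0.01568 E, +0.01317 N).
Azimuth = atan2(E, N) = atan2(+0.01568, +0.01317) = 50.0° ≈ 050°.

050°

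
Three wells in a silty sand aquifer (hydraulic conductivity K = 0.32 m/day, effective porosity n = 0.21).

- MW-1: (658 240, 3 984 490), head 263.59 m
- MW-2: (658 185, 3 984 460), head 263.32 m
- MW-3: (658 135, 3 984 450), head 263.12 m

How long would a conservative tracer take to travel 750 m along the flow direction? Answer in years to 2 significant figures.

310 years

Three-point gradient (reference MW-1): Δ to MW-2 = (-55, -30, -0.27), Δ to MW-3 = (-105, -40, -0.47).
∂h/∂x = +0.003474, ∂h/∂y = +0.002632 (det = -950).
|∇h| = √(0.003474² + 0.002632²) = 0.004358
Seepage velocity v = K·i/n = 0.32 × 0.004358 / 0.21 = 0.006641 m/day.
t = 750 / 0.006641 = 1.129e+05 days = 309 years.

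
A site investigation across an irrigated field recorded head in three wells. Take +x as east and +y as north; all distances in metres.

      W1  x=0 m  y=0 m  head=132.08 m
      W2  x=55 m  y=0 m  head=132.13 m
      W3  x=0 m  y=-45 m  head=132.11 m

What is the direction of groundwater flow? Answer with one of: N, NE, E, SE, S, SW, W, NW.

∂h/∂x = (132.13 − 132.08) / (55 − 0) = +0.0009091
∂h/∂y = (132.11 − 132.08) / (-45 − 0) = -0.0006667
Flow = −∇h = (-0.0009091 east, +0.0006667 north), which points northwest.

NW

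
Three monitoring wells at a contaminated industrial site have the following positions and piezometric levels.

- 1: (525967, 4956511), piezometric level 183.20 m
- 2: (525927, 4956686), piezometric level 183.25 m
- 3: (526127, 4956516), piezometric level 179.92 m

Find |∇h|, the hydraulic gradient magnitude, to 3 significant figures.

0.0208

Taking 1 as reference: 2−1 = (-40, 175, +0.05); 3−1 = (160, 5, -3.28).
Determinant of the coordinate differences = (-40)·5 − 160·175 = -28200.
∂h/∂x = [(+0.05)·5 − (-3.28)·175] / -28200 = -0.02036
∂h/∂y = [(-40)·(-3.28) − 160·(+0.05)] / -28200 = -0.004369
|∇h| = √(-0.02036² + -0.004369²) = 0.02082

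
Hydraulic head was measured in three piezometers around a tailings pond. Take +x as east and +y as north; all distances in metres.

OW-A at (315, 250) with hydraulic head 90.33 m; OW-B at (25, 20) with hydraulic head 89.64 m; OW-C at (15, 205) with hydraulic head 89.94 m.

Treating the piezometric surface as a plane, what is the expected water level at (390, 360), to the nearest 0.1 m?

Three-point gradient (reference OW-A): Δ to OW-B = (-290, -230, -0.69), Δ to OW-C = (-300, -45, -0.39).
∂h/∂x = +0.001048, ∂h/∂y = +0.001678 (det = -55950).
h(390, 360) = 90.33 + (+0.001048)·(75) + (+0.001678)·(110) = 90.33 +0.079 +0.185 = 90.593 m.

90.6 m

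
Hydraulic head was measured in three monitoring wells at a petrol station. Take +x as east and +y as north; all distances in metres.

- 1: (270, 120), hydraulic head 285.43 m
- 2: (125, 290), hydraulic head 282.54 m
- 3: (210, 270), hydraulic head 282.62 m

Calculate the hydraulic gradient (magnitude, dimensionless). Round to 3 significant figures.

0.0206

Three-point gradient (reference 1): Δ to 2 = (-145, 170, -2.89), Δ to 3 = (-60, 150, -2.81).
∂h/∂x = -0.003827, ∂h/∂y = -0.02026 (det = -11550).
|∇h| = √(-0.003827² + -0.02026²) = 0.02062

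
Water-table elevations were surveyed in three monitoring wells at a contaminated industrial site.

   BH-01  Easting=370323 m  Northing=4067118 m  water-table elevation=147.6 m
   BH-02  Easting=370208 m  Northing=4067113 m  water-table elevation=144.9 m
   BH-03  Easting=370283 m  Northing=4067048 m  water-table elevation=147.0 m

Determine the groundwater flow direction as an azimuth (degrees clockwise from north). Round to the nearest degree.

282°

Taking BH-01 as reference: BH-02−BH-01 = (-115, -5, -2.7); BH-03−BH-01 = (-40, -70, -0.6).
Solve a·Δx + b·Δy = Δh: det = (-115)·(-70) − (-40)·(-5) = 7850.
∂h/∂x = [(-2.7)·(-70) − (-0.6)·(-5)] / 7850 = +0.02369
∂h/∂y = [(-115)·(-0.6) − (-40)·(-2.7)] / 7850 = -0.004968
Flow direction (−∇h) has components (-0.02369 E, +0.004968 N).
Azimuth = atan2(E, N) = atan2(-0.02369, +0.004968) = 281.8° ≈ 282°.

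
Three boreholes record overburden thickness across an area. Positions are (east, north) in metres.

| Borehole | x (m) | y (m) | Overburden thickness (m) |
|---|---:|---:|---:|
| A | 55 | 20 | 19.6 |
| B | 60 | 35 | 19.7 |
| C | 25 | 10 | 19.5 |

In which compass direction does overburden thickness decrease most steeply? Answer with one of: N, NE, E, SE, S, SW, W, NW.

With d = a·x + b·y + c and A as origin, the differences give:
  5·a + 15·b = +0.1
  (-30)·a + (-10)·b = -0.1
Eliminate b (×(-10) and ×15, subtract): 400·a = 0.50 → a = ∂d/∂x = +0.001250
Back-substitute: b = ∂d/∂y = +0.006250.
Steepest decrease is along −∇f = (-0.001250 E, -0.006250 N) → south.

S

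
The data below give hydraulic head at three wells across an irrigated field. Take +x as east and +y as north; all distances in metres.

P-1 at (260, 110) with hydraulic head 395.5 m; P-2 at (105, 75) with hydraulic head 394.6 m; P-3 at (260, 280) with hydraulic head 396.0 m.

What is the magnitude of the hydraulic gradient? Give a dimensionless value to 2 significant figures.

0.0059

With h = a·x + b·y + c and P-1 as origin, the differences give:
  (-155)·a + (-35)·b = -0.9
  0·a + 170·b = +0.5
Eliminate b (×170 and ×(-35), subtract): -26350·a = -135.50 → a = ∂h/∂x = +0.005142
Back-substitute: b = ∂h/∂y = +0.002941.
|∇h| = √(0.005142² + 0.002941²) = 0.005924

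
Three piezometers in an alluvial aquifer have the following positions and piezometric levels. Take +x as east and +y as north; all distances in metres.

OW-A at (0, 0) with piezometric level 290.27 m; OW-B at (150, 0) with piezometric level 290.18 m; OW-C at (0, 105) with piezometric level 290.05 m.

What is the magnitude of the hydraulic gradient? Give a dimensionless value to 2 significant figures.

∂h/∂x = (290.18 − 290.27) / (150 − 0) = -0.0006000
∂h/∂y = (290.05 − 290.27) / (105 − 0) = -0.002095
|∇h| = √(-0.0006000² + -0.002095²) = 0.002179

0.0022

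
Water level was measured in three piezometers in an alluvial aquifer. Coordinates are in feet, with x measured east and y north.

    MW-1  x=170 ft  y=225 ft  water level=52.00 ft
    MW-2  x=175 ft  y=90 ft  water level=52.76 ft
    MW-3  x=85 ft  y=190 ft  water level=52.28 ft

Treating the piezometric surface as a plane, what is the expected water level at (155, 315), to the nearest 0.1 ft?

51.5 ft

Three-point gradient (reference MW-1): Δ to MW-2 = (5, -135, +0.76), Δ to MW-3 = (-85, -35, +0.28).
∂h/∂x = -0.0009614, ∂h/∂y = -0.005665 (det = -11650).
h(155, 315) = 52.00 + (-0.0009614)·(-15) + (-0.005665)·(90) = 52.00 +0.014 -0.510 = 51.505 ft.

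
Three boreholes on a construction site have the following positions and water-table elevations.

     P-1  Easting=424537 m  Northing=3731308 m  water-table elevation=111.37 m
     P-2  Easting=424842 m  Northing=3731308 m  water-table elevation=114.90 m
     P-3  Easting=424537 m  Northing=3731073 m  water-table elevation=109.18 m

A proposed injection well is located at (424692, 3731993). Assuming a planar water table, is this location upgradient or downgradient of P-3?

∂h/∂x = (114.90 − 111.37) / (424842 − 424537) = +0.01157
∂h/∂y = (109.18 − 111.37) / (3731073 − 3731308) = +0.009319
Head at (424692, 3731993) = 111.37 + (+0.01157)·(155) + (+0.009319)·(685) = 119.55 m.
That is higher than the 109.18 m at P-3, so the point is upgradient.

upgradient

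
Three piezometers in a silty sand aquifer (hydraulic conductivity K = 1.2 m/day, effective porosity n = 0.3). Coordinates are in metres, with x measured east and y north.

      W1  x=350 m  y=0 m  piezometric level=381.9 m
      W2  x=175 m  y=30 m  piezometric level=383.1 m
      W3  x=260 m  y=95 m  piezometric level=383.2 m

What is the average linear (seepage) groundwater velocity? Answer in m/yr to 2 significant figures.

Differences from W1: to W2 (Δx, Δy, Δh) = (-175, 30, +1.2); to W3 = (-90, 95, +1.3).
Determinant of the coordinate differences = (-175)·95 − (-90)·30 = -13925.
∂h/∂x = [(+1.2)·95 − (+1.3)·30] / -13925 = -0.005386
∂h/∂y = [(-175)·(+1.3) − (-90)·(+1.2)] / -13925 = +0.008582
|∇h| = √(-0.005386² + 0.008582²) = 0.01013
Seepage velocity v = K·i/n = 1.2 × 0.01013 / 0.3 = 0.04052 m/day = 14.8 m/yr.

15 m/yr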